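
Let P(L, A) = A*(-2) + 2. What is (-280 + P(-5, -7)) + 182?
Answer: -82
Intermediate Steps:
P(L, A) = 2 - 2*A (P(L, A) = -2*A + 2 = 2 - 2*A)
(-280 + P(-5, -7)) + 182 = (-280 + (2 - 2*(-7))) + 182 = (-280 + (2 + 14)) + 182 = (-280 + 16) + 182 = -264 + 182 = -82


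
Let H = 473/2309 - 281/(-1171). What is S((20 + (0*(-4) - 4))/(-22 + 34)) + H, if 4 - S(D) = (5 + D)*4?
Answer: -169437560/8111517 ≈ -20.889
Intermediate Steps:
H = 1202712/2703839 (H = 473*(1/2309) - 281*(-1/1171) = 473/2309 + 281/1171 = 1202712/2703839 ≈ 0.44482)
S(D) = -16 - 4*D (S(D) = 4 - (5 + D)*4 = 4 - (20 + 4*D) = 4 + (-20 - 4*D) = -16 - 4*D)
S((20 + (0*(-4) - 4))/(-22 + 34)) + H = (-16 - 4*(20 + (0*(-4) - 4))/(-22 + 34)) + 1202712/2703839 = (-16 - 4*(20 + (0 - 4))/12) + 1202712/2703839 = (-16 - 4*(20 - 4)/12) + 1202712/2703839 = (-16 - 64/12) + 1202712/2703839 = (-16 - 4*4/3) + 1202712/2703839 = (-16 - 16/3) + 1202712/2703839 = -64/3 + 1202712/2703839 = -169437560/8111517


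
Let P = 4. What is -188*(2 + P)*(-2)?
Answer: 2256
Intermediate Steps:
-188*(2 + P)*(-2) = -188*(2 + 4)*(-2) = -1128*(-2) = -188*(-12) = 2256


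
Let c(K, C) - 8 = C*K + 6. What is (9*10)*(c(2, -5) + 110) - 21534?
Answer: -11274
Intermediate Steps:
c(K, C) = 14 + C*K (c(K, C) = 8 + (C*K + 6) = 8 + (6 + C*K) = 14 + C*K)
(9*10)*(c(2, -5) + 110) - 21534 = (9*10)*((14 - 5*2) + 110) - 21534 = 90*((14 - 10) + 110) - 21534 = 90*(4 + 110) - 21534 = 90*114 - 21534 = 10260 - 21534 = -11274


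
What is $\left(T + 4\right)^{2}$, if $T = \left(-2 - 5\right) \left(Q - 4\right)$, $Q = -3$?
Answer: $2809$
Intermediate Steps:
$T = 49$ ($T = \left(-2 - 5\right) \left(-3 - 4\right) = \left(-2 - 5\right) \left(-7\right) = \left(-7\right) \left(-7\right) = 49$)
$\left(T + 4\right)^{2} = \left(49 + 4\right)^{2} = 53^{2} = 2809$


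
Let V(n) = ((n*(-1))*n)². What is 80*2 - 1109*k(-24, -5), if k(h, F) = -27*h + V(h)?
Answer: -368658056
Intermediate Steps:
V(n) = n⁴ (V(n) = ((-n)*n)² = (-n²)² = n⁴)
k(h, F) = h⁴ - 27*h (k(h, F) = -27*h + h⁴ = h⁴ - 27*h)
80*2 - 1109*k(-24, -5) = 80*2 - (-26616)*(-27 + (-24)³) = 160 - (-26616)*(-27 - 13824) = 160 - (-26616)*(-13851) = 160 - 1109*332424 = 160 - 368658216 = -368658056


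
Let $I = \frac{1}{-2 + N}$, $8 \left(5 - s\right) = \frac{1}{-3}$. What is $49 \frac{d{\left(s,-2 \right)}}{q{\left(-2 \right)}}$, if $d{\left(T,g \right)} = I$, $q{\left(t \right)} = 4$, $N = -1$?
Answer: $- \frac{49}{12} \approx -4.0833$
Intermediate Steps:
$s = \frac{121}{24}$ ($s = 5 - \frac{1}{8 \left(-3\right)} = 5 - - \frac{1}{24} = 5 + \frac{1}{24} = \frac{121}{24} \approx 5.0417$)
$I = - \frac{1}{3}$ ($I = \frac{1}{-2 - 1} = \frac{1}{-3} = - \frac{1}{3} \approx -0.33333$)
$d{\left(T,g \right)} = - \frac{1}{3}$
$49 \frac{d{\left(s,-2 \right)}}{q{\left(-2 \right)}} = 49 \left(- \frac{1}{3 \cdot 4}\right) = 49 \left(\left(- \frac{1}{3}\right) \frac{1}{4}\right) = 49 \left(- \frac{1}{12}\right) = - \frac{49}{12}$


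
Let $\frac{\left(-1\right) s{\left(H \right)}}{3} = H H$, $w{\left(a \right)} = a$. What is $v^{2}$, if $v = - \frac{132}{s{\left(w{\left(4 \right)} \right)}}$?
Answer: $\frac{121}{16} \approx 7.5625$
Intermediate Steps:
$s{\left(H \right)} = - 3 H^{2}$ ($s{\left(H \right)} = - 3 H H = - 3 H^{2}$)
$v = \frac{11}{4}$ ($v = - \frac{132}{\left(-3\right) 4^{2}} = - \frac{132}{\left(-3\right) 16} = - \frac{132}{-48} = \left(-132\right) \left(- \frac{1}{48}\right) = \frac{11}{4} \approx 2.75$)
$v^{2} = \left(\frac{11}{4}\right)^{2} = \frac{121}{16}$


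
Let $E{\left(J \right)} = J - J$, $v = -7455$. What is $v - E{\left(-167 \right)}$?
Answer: $-7455$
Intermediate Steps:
$E{\left(J \right)} = 0$
$v - E{\left(-167 \right)} = -7455 - 0 = -7455 + 0 = -7455$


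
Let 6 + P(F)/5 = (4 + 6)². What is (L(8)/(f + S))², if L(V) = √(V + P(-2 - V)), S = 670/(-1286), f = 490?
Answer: 197628622/99058120225 ≈ 0.0019951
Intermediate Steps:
S = -335/643 (S = 670*(-1/1286) = -335/643 ≈ -0.52100)
P(F) = 470 (P(F) = -30 + 5*(4 + 6)² = -30 + 5*10² = -30 + 5*100 = -30 + 500 = 470)
L(V) = √(470 + V) (L(V) = √(V + 470) = √(470 + V))
(L(8)/(f + S))² = (√(470 + 8)/(490 - 335/643))² = (√478/(314735/643))² = (√478*(643/314735))² = (643*√478/314735)² = 197628622/99058120225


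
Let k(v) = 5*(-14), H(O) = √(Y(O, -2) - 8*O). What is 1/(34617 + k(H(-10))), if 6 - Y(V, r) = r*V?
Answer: 1/34547 ≈ 2.8946e-5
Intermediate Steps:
Y(V, r) = 6 - V*r (Y(V, r) = 6 - r*V = 6 - V*r)
H(O) = √(6 - 6*O) (H(O) = √((6 - 1*O*(-2)) - 8*O) = √((6 + 2*O) - 8*O) = √(6 - 6*O))
k(v) = -70
1/(34617 + k(H(-10))) = 1/(34617 - 70) = 1/34547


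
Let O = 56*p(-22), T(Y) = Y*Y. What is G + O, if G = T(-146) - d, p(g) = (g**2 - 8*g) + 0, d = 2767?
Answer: 55509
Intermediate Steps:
T(Y) = Y**2
p(g) = g**2 - 8*g
G = 18549 (G = (-146)**2 - 1*2767 = 21316 - 2767 = 18549)
O = 36960 (O = 56*(-22*(-8 - 22)) = 56*(-22*(-30)) = 56*660 = 36960)
G + O = 18549 + 36960 = 55509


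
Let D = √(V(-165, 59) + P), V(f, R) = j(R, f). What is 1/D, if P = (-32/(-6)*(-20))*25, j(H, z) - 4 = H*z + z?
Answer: -I*√28266/18844 ≈ -0.0089219*I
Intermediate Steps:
j(H, z) = 4 + z + H*z (j(H, z) = 4 + (H*z + z) = 4 + (z + H*z) = 4 + z + H*z)
V(f, R) = 4 + f + R*f
P = -8000/3 (P = (-32*(-⅙)*(-20))*25 = ((16/3)*(-20))*25 = -320/3*25 = -8000/3 ≈ -2666.7)
D = 2*I*√28266/3 (D = √((4 - 165 + 59*(-165)) - 8000/3) = √((4 - 165 - 9735) - 8000/3) = √(-9896 - 8000/3) = √(-37688/3) = 2*I*√28266/3 ≈ 112.08*I)
1/D = 1/(2*I*√28266/3) = -I*√28266/18844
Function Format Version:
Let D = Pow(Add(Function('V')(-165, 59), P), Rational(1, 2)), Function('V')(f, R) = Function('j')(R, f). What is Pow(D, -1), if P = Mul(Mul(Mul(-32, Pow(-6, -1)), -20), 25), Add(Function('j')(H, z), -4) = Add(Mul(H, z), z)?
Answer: Mul(Rational(-1, 18844), I, Pow(28266, Rational(1, 2))) ≈ Mul(-0.0089219, I)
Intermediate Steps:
Function('j')(H, z) = Add(4, z, Mul(H, z)) (Function('j')(H, z) = Add(4, Add(Mul(H, z), z)) = Add(4, Add(z, Mul(H, z))) = Add(4, z, Mul(H, z)))
Function('V')(f, R) = Add(4, f, Mul(R, f))
P = Rational(-8000, 3) (P = Mul(Mul(Mul(-32, Rational(-1, 6)), -20), 25) = Mul(Mul(Rational(16, 3), -20), 25) = Mul(Rational(-320, 3), 25) = Rational(-8000, 3) ≈ -2666.7)
D = Mul(Rational(2, 3), I, Pow(28266, Rational(1, 2))) (D = Pow(Add(Add(4, -165, Mul(59, -165)), Rational(-8000, 3)), Rational(1, 2)) = Pow(Add(Add(4, -165, -9735), Rational(-8000, 3)), Rational(1, 2)) = Pow(Add(-9896, Rational(-8000, 3)), Rational(1, 2)) = Pow(Rational(-37688, 3), Rational(1, 2)) = Mul(Rational(2, 3), I, Pow(28266, Rational(1, 2))) ≈ Mul(112.08, I))
Pow(D, -1) = Pow(Mul(Rational(2, 3), I, Pow(28266, Rational(1, 2))), -1) = Mul(Rational(-1, 18844), I, Pow(28266, Rational(1, 2)))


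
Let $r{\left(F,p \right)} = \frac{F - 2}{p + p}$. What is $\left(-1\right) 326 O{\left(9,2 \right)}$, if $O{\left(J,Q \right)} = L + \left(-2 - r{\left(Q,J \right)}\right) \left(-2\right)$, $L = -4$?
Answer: $0$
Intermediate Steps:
$r{\left(F,p \right)} = \frac{-2 + F}{2 p}$
$O{\left(J,Q \right)} = \frac{-2 + Q}{J}$ ($O{\left(J,Q \right)} = -4 + \left(-2 - \frac{-2 + Q}{2 J}\right) \left(-2\right) = -4 + \left(4 + \frac{-2 + Q}{J}\right) = \frac{-2 + Q}{J}$)
$\left(-1\right) 326 O{\left(9,2 \right)} = \left(-1\right) 326 \frac{-2 + 2}{9} = - 326 \cdot \frac{1}{9} \cdot 0 = \left(-326\right) 0 = 0$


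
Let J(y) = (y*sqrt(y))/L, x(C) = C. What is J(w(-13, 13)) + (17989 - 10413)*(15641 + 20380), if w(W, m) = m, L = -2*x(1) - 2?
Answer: 272895096 - 13*sqrt(13)/4 ≈ 2.7289e+8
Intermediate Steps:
L = -4 (L = -2*1 - 2 = -2 - 2 = -4)
J(y) = -y**(3/2)/4 (J(y) = (y*sqrt(y))/(-4) = y**(3/2)*(-1/4) = -y**(3/2)/4)
J(w(-13, 13)) + (17989 - 10413)*(15641 + 20380) = -13*sqrt(13)/4 + (17989 - 10413)*(15641 + 20380) = -13*sqrt(13)/4 + 7576*36021 = -13*sqrt(13)/4 + 272895096 = 272895096 - 13*sqrt(13)/4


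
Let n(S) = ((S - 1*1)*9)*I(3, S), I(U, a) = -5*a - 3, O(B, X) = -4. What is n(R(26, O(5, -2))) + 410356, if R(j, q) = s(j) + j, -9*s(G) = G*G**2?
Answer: -1500343529/9 ≈ -1.6670e+8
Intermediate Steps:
s(G) = -G**3/9 (s(G) = -G*G**2/9 = -G**3/9)
I(U, a) = -3 - 5*a
R(j, q) = j - j**3/9 (R(j, q) = -j**3/9 + j = j - j**3/9)
n(S) = (-9 + 9*S)*(-3 - 5*S) (n(S) = ((S - 1*1)*9)*(-3 - 5*S) = ((S - 1)*9)*(-3 - 5*S) = ((-1 + S)*9)*(-3 - 5*S) = (-9 + 9*S)*(-3 - 5*S))
n(R(26, O(5, -2))) + 410356 = (27 - 45*(26 - 1/9*26**3)**2 + 18*(26 - 1/9*26**3)) + 410356 = (27 - 45*(26 - 1/9*17576)**2 + 18*(26 - 1/9*17576)) + 410356 = (27 - 45*(26 - 17576/9)**2 + 18*(26 - 17576/9)) + 410356 = (27 - 45*(-17342/9)**2 + 18*(-17342/9)) + 410356 = (27 - 45*300744964/81 - 34684) + 410356 = (27 - 1503724820/9 - 34684) + 410356 = -1504036733/9 + 410356 = -1500343529/9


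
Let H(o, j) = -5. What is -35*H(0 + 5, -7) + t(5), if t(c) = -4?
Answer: 171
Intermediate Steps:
-35*H(0 + 5, -7) + t(5) = -35*(-5) - 4 = 175 - 4 = 171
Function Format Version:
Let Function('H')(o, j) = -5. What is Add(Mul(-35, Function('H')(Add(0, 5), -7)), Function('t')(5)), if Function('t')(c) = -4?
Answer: 171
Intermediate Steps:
Add(Mul(-35, Function('H')(Add(0, 5), -7)), Function('t')(5)) = Add(Mul(-35, -5), -4) = Add(175, -4) = 171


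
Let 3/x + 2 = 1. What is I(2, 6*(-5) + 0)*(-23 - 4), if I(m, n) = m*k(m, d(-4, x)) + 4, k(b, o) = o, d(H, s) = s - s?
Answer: -108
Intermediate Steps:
x = -3 (x = 3/(-2 + 1) = 3/(-1) = 3*(-1) = -3)
d(H, s) = 0
I(m, n) = 4 (I(m, n) = m*0 + 4 = 0 + 4 = 4)
I(2, 6*(-5) + 0)*(-23 - 4) = 4*(-23 - 4) = 4*(-27) = -108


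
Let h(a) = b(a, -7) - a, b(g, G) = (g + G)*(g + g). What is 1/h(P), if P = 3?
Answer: -1/27 ≈ -0.037037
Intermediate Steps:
b(g, G) = 2*g*(G + g) (b(g, G) = (G + g)*(2*g) = 2*g*(G + g))
h(a) = -a + 2*a*(-7 + a) (h(a) = 2*a*(-7 + a) - a = -a + 2*a*(-7 + a))
1/h(P) = 1/(3*(-15 + 2*3)) = 1/(3*(-15 + 6)) = 1/(3*(-9)) = 1/(-27) = -1/27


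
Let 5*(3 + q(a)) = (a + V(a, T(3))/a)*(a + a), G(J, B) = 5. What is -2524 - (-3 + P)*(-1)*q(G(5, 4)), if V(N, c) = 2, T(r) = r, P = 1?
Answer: -12698/5 ≈ -2539.6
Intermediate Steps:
q(a) = -3 + 2*a*(a + 2/a)/5 (q(a) = -3 + ((a + 2/a)*(a + a))/5 = -3 + ((a + 2/a)*(2*a))/5 = -3 + (2*a*(a + 2/a))/5 = -3 + 2*a*(a + 2/a)/5)
-2524 - (-3 + P)*(-1)*q(G(5, 4)) = -2524 - (-3 + 1)*(-1)*(-11/5 + (⅖)*5²) = -2524 - (-2*(-1))*(-11/5 + (⅖)*25) = -2524 - 2*(-11/5 + 10) = -2524 - 2*39/5 = -2524 - 1*78/5 = -2524 - 78/5 = -12698/5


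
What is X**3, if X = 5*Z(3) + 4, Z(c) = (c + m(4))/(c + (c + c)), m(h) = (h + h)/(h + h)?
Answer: 175616/729 ≈ 240.90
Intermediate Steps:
m(h) = 1 (m(h) = (2*h)/((2*h)) = (2*h)*(1/(2*h)) = 1)
Z(c) = (1 + c)/(3*c) (Z(c) = (c + 1)/(c + (c + c)) = (1 + c)/(c + 2*c) = (1 + c)/((3*c)) = (1 + c)*(1/(3*c)) = (1 + c)/(3*c))
X = 56/9 (X = 5*((1/3)*(1 + 3)/3) + 4 = 5*((1/3)*(1/3)*4) + 4 = 5*(4/9) + 4 = 20/9 + 4 = 56/9 ≈ 6.2222)
X**3 = (56/9)**3 = 175616/729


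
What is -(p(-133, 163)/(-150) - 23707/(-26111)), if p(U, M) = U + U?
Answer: -5250788/1958325 ≈ -2.6813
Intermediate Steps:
p(U, M) = 2*U
-(p(-133, 163)/(-150) - 23707/(-26111)) = -((2*(-133))/(-150) - 23707/(-26111)) = -(-266*(-1/150) - 23707*(-1/26111)) = -(133/75 + 23707/26111) = -1*5250788/1958325 = -5250788/1958325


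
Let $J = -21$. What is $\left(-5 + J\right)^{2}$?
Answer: $676$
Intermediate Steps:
$\left(-5 + J\right)^{2} = \left(-5 - 21\right)^{2} = \left(-26\right)^{2} = 676$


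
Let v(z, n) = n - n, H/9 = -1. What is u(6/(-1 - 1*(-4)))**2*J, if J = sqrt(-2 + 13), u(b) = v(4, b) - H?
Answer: 81*sqrt(11) ≈ 268.65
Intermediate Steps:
H = -9 (H = 9*(-1) = -9)
v(z, n) = 0
u(b) = 9 (u(b) = 0 - 1*(-9) = 0 + 9 = 9)
J = sqrt(11) ≈ 3.3166
u(6/(-1 - 1*(-4)))**2*J = 9**2*sqrt(11) = 81*sqrt(11)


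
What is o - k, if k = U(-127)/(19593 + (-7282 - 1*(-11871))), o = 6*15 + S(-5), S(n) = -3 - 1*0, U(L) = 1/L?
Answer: 267186919/3071114 ≈ 87.000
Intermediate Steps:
S(n) = -3 (S(n) = -3 + 0 = -3)
o = 87 (o = 6*15 - 3 = 90 - 3 = 87)
k = -1/3071114 (k = 1/((-127)*(19593 + (-7282 - 1*(-11871)))) = -1/(127*(19593 + (-7282 + 11871))) = -1/(127*(19593 + 4589)) = -1/127/24182 = -1/127*1/24182 = -1/3071114 ≈ -3.2561e-7)
o - k = 87 - 1*(-1/3071114) = 87 + 1/3071114 = 267186919/3071114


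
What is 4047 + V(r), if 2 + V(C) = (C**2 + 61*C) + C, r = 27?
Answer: 6448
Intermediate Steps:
V(C) = -2 + C**2 + 62*C (V(C) = -2 + ((C**2 + 61*C) + C) = -2 + (C**2 + 62*C) = -2 + C**2 + 62*C)
4047 + V(r) = 4047 + (-2 + 27**2 + 62*27) = 4047 + (-2 + 729 + 1674) = 4047 + 2401 = 6448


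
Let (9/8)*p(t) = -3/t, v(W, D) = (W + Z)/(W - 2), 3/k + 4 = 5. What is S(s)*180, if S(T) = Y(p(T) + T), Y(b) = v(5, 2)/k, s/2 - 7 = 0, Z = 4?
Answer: 180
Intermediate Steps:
k = 3 (k = 3/(-4 + 5) = 3/1 = 3*1 = 3)
s = 14 (s = 14 + 2*0 = 14 + 0 = 14)
v(W, D) = (4 + W)/(-2 + W) (v(W, D) = (W + 4)/(W - 2) = (4 + W)/(-2 + W))
p(t) = -8/(3*t) (p(t) = 8*(-3/t)/9 = -8/(3*t))
Y(b) = 1 (Y(b) = ((4 + 5)/(-2 + 5))/3 = (9/3)*(⅓) = ((⅓)*9)*(⅓) = 3*(⅓) = 1)
S(T) = 1
S(s)*180 = 1*180 = 180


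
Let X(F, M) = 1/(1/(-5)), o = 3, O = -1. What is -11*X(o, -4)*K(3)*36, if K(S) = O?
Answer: -1980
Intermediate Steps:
K(S) = -1
X(F, M) = -5 (X(F, M) = 1/(-1/5) = -5)
-11*X(o, -4)*K(3)*36 = -(-55)*(-1)*36 = -11*5*36 = -55*36 = -1980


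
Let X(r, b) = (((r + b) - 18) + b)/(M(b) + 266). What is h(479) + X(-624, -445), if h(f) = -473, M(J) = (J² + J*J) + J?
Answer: -187248515/395871 ≈ -473.00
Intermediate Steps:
M(J) = J + 2*J² (M(J) = (J² + J²) + J = 2*J² + J = J + 2*J²)
X(r, b) = (-18 + r + 2*b)/(266 + b*(1 + 2*b)) (X(r, b) = (((r + b) - 18) + b)/(b*(1 + 2*b) + 266) = (((b + r) - 18) + b)/(266 + b*(1 + 2*b)) = ((-18 + b + r) + b)/(266 + b*(1 + 2*b)) = (-18 + r + 2*b)/(266 + b*(1 + 2*b)))
h(479) + X(-624, -445) = -473 + (-18 - 624 + 2*(-445))/(266 - 445*(1 + 2*(-445))) = -473 + (-18 - 624 - 890)/(266 - 445*(1 - 890)) = -473 - 1532/(266 - 445*(-889)) = -473 - 1532/(266 + 395605) = -473 - 1532/395871 = -187248515/395871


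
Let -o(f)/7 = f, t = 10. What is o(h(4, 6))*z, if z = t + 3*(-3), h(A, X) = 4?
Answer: -28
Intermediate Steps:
o(f) = -7*f
z = 1 (z = 10 + 3*(-3) = 10 - 9 = 1)
o(h(4, 6))*z = -7*4*1 = -28*1 = -28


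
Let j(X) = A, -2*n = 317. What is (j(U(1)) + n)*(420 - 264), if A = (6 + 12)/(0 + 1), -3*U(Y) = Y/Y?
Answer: -21918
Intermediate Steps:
n = -317/2 (n = -1/2*317 = -317/2 ≈ -158.50)
U(Y) = -1/3 (U(Y) = -Y/(3*Y) = -1/3*1 = -1/3)
A = 18 (A = 18/1 = 18*1 = 18)
j(X) = 18
(j(U(1)) + n)*(420 - 264) = (18 - 317/2)*(420 - 264) = -281/2*156 = -21918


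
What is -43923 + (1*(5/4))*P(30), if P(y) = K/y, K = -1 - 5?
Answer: -175693/4 ≈ -43923.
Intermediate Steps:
K = -6
P(y) = -6/y
-43923 + (1*(5/4))*P(30) = -43923 + (1*(5/4))*(-6/30) = -43923 + (1*(5*(¼)))*(-6*1/30) = -43923 + (1*(5/4))*(-⅕) = -43923 + (5/4)*(-⅕) = -43923 - ¼ = -175693/4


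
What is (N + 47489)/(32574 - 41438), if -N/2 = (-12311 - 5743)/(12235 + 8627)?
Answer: -55041757/10273376 ≈ -5.3577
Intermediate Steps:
N = 2006/1159 (N = -2*(-12311 - 5743)/(12235 + 8627) = -(-36108)/20862 = -2*(-1003/1159) = 2006/1159 ≈ 1.7308)
(N + 47489)/(32574 - 41438) = (2006/1159 + 47489)/(32574 - 41438) = (55041757/1159)/(-8864) = (55041757/1159)*(-1/8864) = -55041757/10273376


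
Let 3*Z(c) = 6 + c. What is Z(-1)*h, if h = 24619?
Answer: 123095/3 ≈ 41032.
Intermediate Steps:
Z(c) = 2 + c/3 (Z(c) = (6 + c)/3 = 2 + c/3)
Z(-1)*h = (2 + (⅓)*(-1))*24619 = (2 - ⅓)*24619 = (5/3)*24619 = 123095/3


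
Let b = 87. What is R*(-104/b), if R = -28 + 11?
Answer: 1768/87 ≈ 20.322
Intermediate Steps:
R = -17
R*(-104/b) = -(-1768)/87 = -17*(-104/87) = 1768/87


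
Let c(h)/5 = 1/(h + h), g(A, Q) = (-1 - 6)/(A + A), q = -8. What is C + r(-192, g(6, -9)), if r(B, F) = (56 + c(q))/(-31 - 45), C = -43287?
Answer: -52637883/1216 ≈ -43288.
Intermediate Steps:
g(A, Q) = -7/(2*A) (g(A, Q) = -7*1/(2*A) = -7/(2*A))
c(h) = 5/(2*h) (c(h) = 5/(h + h) = 5/((2*h)) = 5*(1/(2*h)) = 5/(2*h))
r(B, F) = -891/1216 (r(B, F) = (56 + (5/2)/(-8))/(-31 - 45) = (56 + (5/2)*(-⅛))/(-76) = (56 - 5/16)*(-1/76) = (891/16)*(-1/76) = -891/1216)
C + r(-192, g(6, -9)) = -43287 - 891/1216 = -52637883/1216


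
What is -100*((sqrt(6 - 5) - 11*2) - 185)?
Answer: 20600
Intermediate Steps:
-100*((sqrt(6 - 5) - 11*2) - 185) = -100*((sqrt(1) - 22) - 185) = -100*((1 - 22) - 185) = -100*(-21 - 185) = -100*(-206) = 20600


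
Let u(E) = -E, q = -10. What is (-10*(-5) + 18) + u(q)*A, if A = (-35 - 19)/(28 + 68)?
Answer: 499/8 ≈ 62.375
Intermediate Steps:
A = -9/16 (A = -54/96 = -54*1/96 = -9/16 ≈ -0.56250)
(-10*(-5) + 18) + u(q)*A = (-10*(-5) + 18) - 1*(-10)*(-9/16) = (50 + 18) + 10*(-9/16) = 68 - 45/8 = 499/8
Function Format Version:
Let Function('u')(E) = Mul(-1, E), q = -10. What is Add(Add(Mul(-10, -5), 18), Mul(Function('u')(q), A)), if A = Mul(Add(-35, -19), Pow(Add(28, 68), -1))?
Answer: Rational(499, 8) ≈ 62.375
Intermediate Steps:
A = Rational(-9, 16) (A = Mul(-54, Pow(96, -1)) = Mul(-54, Rational(1, 96)) = Rational(-9, 16) ≈ -0.56250)
Add(Add(Mul(-10, -5), 18), Mul(Function('u')(q), A)) = Add(Add(Mul(-10, -5), 18), Mul(Mul(-1, -10), Rational(-9, 16))) = Add(Add(50, 18), Mul(10, Rational(-9, 16))) = Add(68, Rational(-45, 8)) = Rational(499, 8)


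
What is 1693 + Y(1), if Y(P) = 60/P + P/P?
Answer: 1754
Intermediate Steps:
Y(P) = 1 + 60/P (Y(P) = 60/P + 1 = 1 + 60/P)
1693 + Y(1) = 1693 + (60 + 1)/1 = 1693 + 1*61 = 1693 + 61 = 1754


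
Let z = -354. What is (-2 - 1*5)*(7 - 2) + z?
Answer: -389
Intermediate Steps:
(-2 - 1*5)*(7 - 2) + z = (-2 - 1*5)*(7 - 2) - 354 = (-2 - 5)*5 - 354 = -7*5 - 354 = -35 - 354 = -389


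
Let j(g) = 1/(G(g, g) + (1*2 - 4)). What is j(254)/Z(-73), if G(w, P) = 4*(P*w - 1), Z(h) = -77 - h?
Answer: -1/1032232 ≈ -9.6877e-7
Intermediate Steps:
G(w, P) = -4 + 4*P*w (G(w, P) = 4*(-1 + P*w) = -4 + 4*P*w)
j(g) = 1/(-6 + 4*g²) (j(g) = 1/((-4 + 4*g*g) + (1*2 - 4)) = 1/((-4 + 4*g²) + (2 - 4)) = 1/((-4 + 4*g²) - 2) = 1/(-6 + 4*g²))
j(254)/Z(-73) = (1/(2*(-3 + 2*254²)))/(-77 - 1*(-73)) = (1/(2*(-3 + 2*64516)))/(-77 + 73) = (1/(2*(-3 + 129032)))/(-4) = ((½)/129029)*(-¼) = ((½)*(1/129029))*(-¼) = (1/258058)*(-¼) = -1/1032232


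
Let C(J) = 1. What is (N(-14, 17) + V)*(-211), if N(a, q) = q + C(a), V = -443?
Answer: 89675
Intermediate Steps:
N(a, q) = 1 + q (N(a, q) = q + 1 = 1 + q)
(N(-14, 17) + V)*(-211) = ((1 + 17) - 443)*(-211) = (18 - 443)*(-211) = -425*(-211) = 89675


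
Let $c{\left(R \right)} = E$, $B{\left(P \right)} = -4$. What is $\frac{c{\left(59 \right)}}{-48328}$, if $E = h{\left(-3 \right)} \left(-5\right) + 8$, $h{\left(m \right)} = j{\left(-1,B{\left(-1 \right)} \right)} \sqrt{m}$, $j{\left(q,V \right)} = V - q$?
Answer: $- \frac{1}{6041} - \frac{15 i \sqrt{3}}{48328} \approx -0.00016554 - 0.00053759 i$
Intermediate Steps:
$h{\left(m \right)} = - 3 \sqrt{m}$ ($h{\left(m \right)} = \left(-4 - -1\right) \sqrt{m} = \left(-4 + 1\right) \sqrt{m} = - 3 \sqrt{m}$)
$E = 8 + 15 i \sqrt{3}$ ($E = - 3 \sqrt{-3} \left(-5\right) + 8 = - 3 i \sqrt{3} \left(-5\right) + 8 = 15 i \sqrt{3} + 8 = 8 + 15 i \sqrt{3} \approx 8.0 + 25.981 i$)
$c{\left(R \right)} = 8 + 15 i \sqrt{3}$
$\frac{c{\left(59 \right)}}{-48328} = \frac{8 + 15 i \sqrt{3}}{-48328} = \left(8 + 15 i \sqrt{3}\right) \left(- \frac{1}{48328}\right) = - \frac{1}{6041} - \frac{15 i \sqrt{3}}{48328}$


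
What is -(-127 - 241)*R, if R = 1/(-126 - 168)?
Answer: -184/147 ≈ -1.2517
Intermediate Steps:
R = -1/294 (R = 1/(-294) = -1/294 ≈ -0.0034014)
-(-127 - 241)*R = -(-127 - 241)*(-1)/294 = -(-368)*(-1)/294 = -1*184/147 = -184/147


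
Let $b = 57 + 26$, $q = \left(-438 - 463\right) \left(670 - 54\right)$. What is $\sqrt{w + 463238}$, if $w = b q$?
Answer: $3 i \sqrt{5067010} \approx 6753.0 i$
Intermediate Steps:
$q = -555016$ ($q = \left(-901\right) 616 = -555016$)
$b = 83$
$w = -46066328$ ($w = 83 \left(-555016\right) = -46066328$)
$\sqrt{w + 463238} = \sqrt{-46066328 + 463238} = \sqrt{-45603090} = 3 i \sqrt{5067010}$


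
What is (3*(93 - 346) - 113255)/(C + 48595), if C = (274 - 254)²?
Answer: -114014/48995 ≈ -2.3271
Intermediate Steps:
C = 400 (C = 20² = 400)
(3*(93 - 346) - 113255)/(C + 48595) = (3*(93 - 346) - 113255)/(400 + 48595) = (3*(-253) - 113255)/48995 = (-759 - 113255)*(1/48995) = -114014*1/48995 = -114014/48995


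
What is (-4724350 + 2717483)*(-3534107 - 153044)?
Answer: 7399621665917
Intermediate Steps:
(-4724350 + 2717483)*(-3534107 - 153044) = -2006867*(-3687151) = 7399621665917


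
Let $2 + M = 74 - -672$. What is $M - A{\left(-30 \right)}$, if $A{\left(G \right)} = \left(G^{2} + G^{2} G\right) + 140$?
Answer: $26704$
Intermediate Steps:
$M = 744$ ($M = -2 + \left(74 - -672\right) = -2 + \left(74 + 672\right) = -2 + 746 = 744$)
$A{\left(G \right)} = 140 + G^{2} + G^{3}$ ($A{\left(G \right)} = \left(G^{2} + G^{3}\right) + 140 = 140 + G^{2} + G^{3}$)
$M - A{\left(-30 \right)} = 744 - \left(140 + \left(-30\right)^{2} + \left(-30\right)^{3}\right) = 744 - \left(140 + 900 - 27000\right) = 744 - -25960 = 744 + 25960 = 26704$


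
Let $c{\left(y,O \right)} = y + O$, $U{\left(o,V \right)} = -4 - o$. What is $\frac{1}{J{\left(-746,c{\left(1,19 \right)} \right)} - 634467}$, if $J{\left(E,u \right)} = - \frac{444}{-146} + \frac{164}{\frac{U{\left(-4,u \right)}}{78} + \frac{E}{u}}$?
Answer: $- \frac{27229}{17275938857} \approx -1.5761 \cdot 10^{-6}$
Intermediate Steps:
$c{\left(y,O \right)} = O + y$
$J{\left(E,u \right)} = \frac{222}{73} + \frac{164 u}{E}$ ($J{\left(E,u \right)} = - \frac{444}{-146} + \frac{164}{\frac{-4 - -4}{78} + \frac{E}{u}} = \left(-444\right) \left(- \frac{1}{146}\right) + \frac{164}{\left(-4 + 4\right) \frac{1}{78} + \frac{E}{u}} = \frac{222}{73} + \frac{164}{0 \cdot \frac{1}{78} + \frac{E}{u}} = \frac{222}{73} + \frac{164}{0 + \frac{E}{u}} = \frac{222}{73} + \frac{164}{E \frac{1}{u}} = \frac{222}{73} + 164 \frac{u}{E} = \frac{222}{73} + \frac{164 u}{E}$)
$\frac{1}{J{\left(-746,c{\left(1,19 \right)} \right)} - 634467} = \frac{1}{\left(\frac{222}{73} + \frac{164 \left(19 + 1\right)}{-746}\right) - 634467} = \frac{1}{\left(\frac{222}{73} + 164 \cdot 20 \left(- \frac{1}{746}\right)\right) - 634467} = \frac{1}{\left(\frac{222}{73} - \frac{1640}{373}\right) - 634467} = \frac{1}{- \frac{36914}{27229} - 634467} = \frac{1}{- \frac{17275938857}{27229}} = - \frac{27229}{17275938857}$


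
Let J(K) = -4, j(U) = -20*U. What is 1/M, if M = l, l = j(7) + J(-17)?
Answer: -1/144 ≈ -0.0069444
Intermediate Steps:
l = -144 (l = -20*7 - 4 = -140 - 4 = -144)
M = -144
1/M = 1/(-144) = -1/144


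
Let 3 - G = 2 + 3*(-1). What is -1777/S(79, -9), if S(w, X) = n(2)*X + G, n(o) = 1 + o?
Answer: 1777/23 ≈ 77.261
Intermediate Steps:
G = 4 (G = 3 - (2 + 3*(-1)) = 3 - (2 - 3) = 3 - 1*(-1) = 3 + 1 = 4)
S(w, X) = 4 + 3*X (S(w, X) = (1 + 2)*X + 4 = 3*X + 4 = 4 + 3*X)
-1777/S(79, -9) = -1777/(4 + 3*(-9)) = -1777/(4 - 27) = -1777/(-23) = -1777*(-1/23) = 1777/23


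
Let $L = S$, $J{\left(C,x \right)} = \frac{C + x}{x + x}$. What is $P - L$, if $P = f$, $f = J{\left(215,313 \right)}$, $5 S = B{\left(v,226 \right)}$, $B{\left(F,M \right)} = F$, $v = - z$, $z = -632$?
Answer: $- \frac{196496}{1565} \approx -125.56$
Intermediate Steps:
$v = 632$ ($v = \left(-1\right) \left(-632\right) = 632$)
$J{\left(C,x \right)} = \frac{C + x}{2 x}$
$S = \frac{632}{5}$ ($S = \frac{1}{5} \cdot 632 = \frac{632}{5} \approx 126.4$)
$f = \frac{264}{313}$ ($f = \frac{215 + 313}{2 \cdot 313} = \frac{1}{2} \cdot \frac{1}{313} \cdot 528 = \frac{264}{313} \approx 0.84345$)
$P = \frac{264}{313} \approx 0.84345$
$L = \frac{632}{5} \approx 126.4$
$P - L = \frac{264}{313} - \frac{632}{5} = - \frac{196496}{1565}$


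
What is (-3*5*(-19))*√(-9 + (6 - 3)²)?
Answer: 0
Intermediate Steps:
(-3*5*(-19))*√(-9 + (6 - 3)²) = (-15*(-19))*√(-9 + 3²) = 285*√(-9 + 9) = 285*√0 = 285*0 = 0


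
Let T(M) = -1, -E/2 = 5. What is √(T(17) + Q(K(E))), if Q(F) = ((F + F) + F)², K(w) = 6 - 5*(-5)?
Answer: 2*√2162 ≈ 92.995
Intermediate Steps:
E = -10 (E = -2*5 = -10)
K(w) = 31 (K(w) = 6 + 25 = 31)
Q(F) = 9*F² (Q(F) = (2*F + F)² = (3*F)² = 9*F²)
√(T(17) + Q(K(E))) = √(-1 + 9*31²) = √(-1 + 9*961) = √(-1 + 8649) = √8648 = 2*√2162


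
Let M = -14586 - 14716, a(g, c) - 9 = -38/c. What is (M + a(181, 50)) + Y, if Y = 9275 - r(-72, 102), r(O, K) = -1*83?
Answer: -498394/25 ≈ -19936.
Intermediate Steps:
a(g, c) = 9 - 38/c
r(O, K) = -83
M = -29302
Y = 9358 (Y = 9275 - 1*(-83) = 9275 + 83 = 9358)
(M + a(181, 50)) + Y = (-29302 + (9 - 38/50)) + 9358 = (-29302 + (9 - 38*1/50)) + 9358 = (-29302 + (9 - 19/25)) + 9358 = (-29302 + 206/25) + 9358 = -732344/25 + 9358 = -498394/25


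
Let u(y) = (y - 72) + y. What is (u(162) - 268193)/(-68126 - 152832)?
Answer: 267941/220958 ≈ 1.2126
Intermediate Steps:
u(y) = -72 + 2*y (u(y) = (-72 + y) + y = -72 + 2*y)
(u(162) - 268193)/(-68126 - 152832) = ((-72 + 2*162) - 268193)/(-68126 - 152832) = ((-72 + 324) - 268193)/(-220958) = (252 - 268193)*(-1/220958) = -267941*(-1/220958) = 267941/220958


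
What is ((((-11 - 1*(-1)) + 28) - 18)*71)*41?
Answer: 0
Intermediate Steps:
((((-11 - 1*(-1)) + 28) - 18)*71)*41 = ((((-11 + 1) + 28) - 18)*71)*41 = (((-10 + 28) - 18)*71)*41 = ((18 - 18)*71)*41 = (0*71)*41 = 0*41 = 0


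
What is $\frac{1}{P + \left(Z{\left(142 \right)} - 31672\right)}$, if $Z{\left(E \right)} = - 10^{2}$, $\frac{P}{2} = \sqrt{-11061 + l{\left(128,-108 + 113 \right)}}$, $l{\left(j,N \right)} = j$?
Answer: $- \frac{611}{19413533} - \frac{29 i \sqrt{13}}{504751858} \approx -3.1473 \cdot 10^{-5} - 2.0715 \cdot 10^{-7} i$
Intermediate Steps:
$P = 58 i \sqrt{13}$ ($P = 2 \sqrt{-11061 + 128} = 2 \sqrt{-10933} = 2 \cdot 29 i \sqrt{13} = 58 i \sqrt{13} \approx 209.12 i$)
$Z{\left(E \right)} = -100$ ($Z{\left(E \right)} = \left(-1\right) 100 = -100$)
$\frac{1}{P + \left(Z{\left(142 \right)} - 31672\right)} = \frac{1}{58 i \sqrt{13} - 31772} = \frac{1}{-31772 + 58 i \sqrt{13}}$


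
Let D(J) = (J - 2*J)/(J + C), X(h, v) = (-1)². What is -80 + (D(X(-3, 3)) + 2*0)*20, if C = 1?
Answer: -90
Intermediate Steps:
X(h, v) = 1
D(J) = -J/(1 + J) (D(J) = (J - 2*J)/(J + 1) = (-J)/(1 + J) = -J/(1 + J))
-80 + (D(X(-3, 3)) + 2*0)*20 = -80 + (-1*1/(1 + 1) + 2*0)*20 = -80 + (-1*1/2 + 0)*20 = -80 + (-1*1*½ + 0)*20 = -80 + (-½ + 0)*20 = -80 - ½*20 = -80 - 10 = -90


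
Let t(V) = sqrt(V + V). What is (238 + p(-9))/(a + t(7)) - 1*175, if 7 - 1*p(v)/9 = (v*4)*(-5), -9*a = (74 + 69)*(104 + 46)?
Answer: -4459061450/25561187 + 11871*sqrt(14)/51122374 ≈ -174.45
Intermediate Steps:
a = -7150/3 (a = -(74 + 69)*(104 + 46)/9 = -143*150/9 = -1/9*21450 = -7150/3 ≈ -2383.3)
p(v) = 63 + 180*v (p(v) = 63 - 9*v*4*(-5) = 63 - 9*4*v*(-5) = 63 - (-180)*v = 63 + 180*v)
t(V) = sqrt(2)*sqrt(V) (t(V) = sqrt(2*V) = sqrt(2)*sqrt(V))
(238 + p(-9))/(a + t(7)) - 1*175 = (238 + (63 + 180*(-9)))/(-7150/3 + sqrt(2)*sqrt(7)) - 1*175 = (238 + (63 - 1620))/(-7150/3 + sqrt(14)) - 175 = (238 - 1557)/(-7150/3 + sqrt(14)) - 175 = -1319/(-7150/3 + sqrt(14)) - 175 = -175 - 1319/(-7150/3 + sqrt(14))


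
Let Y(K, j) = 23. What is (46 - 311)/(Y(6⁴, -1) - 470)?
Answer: 265/447 ≈ 0.59284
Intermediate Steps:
(46 - 311)/(Y(6⁴, -1) - 470) = (46 - 311)/(23 - 470) = -265/(-447) = -265*(-1/447) = 265/447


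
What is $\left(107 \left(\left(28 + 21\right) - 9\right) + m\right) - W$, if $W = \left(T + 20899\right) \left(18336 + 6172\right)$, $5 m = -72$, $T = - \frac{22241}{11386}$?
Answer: $- \frac{14578080851406}{28465} \approx -5.1214 \cdot 10^{8}$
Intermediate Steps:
$T = - \frac{22241}{11386}$ ($T = \left(-22241\right) \frac{1}{11386} = - \frac{22241}{11386} \approx -1.9534$)
$m = - \frac{72}{5}$ ($m = \frac{1}{5} \left(-72\right) = - \frac{72}{5} \approx -14.4$)
$W = \frac{2915640454342}{5693}$ ($W = \left(- \frac{22241}{11386} + 20899\right) \left(18336 + 6172\right) = \frac{237933773}{11386} \cdot 24508 = \frac{2915640454342}{5693} \approx 5.1214 \cdot 10^{8}$)
$\left(107 \left(\left(28 + 21\right) - 9\right) + m\right) - W = \left(107 \left(\left(28 + 21\right) - 9\right) - \frac{72}{5}\right) - \frac{2915640454342}{5693} = \left(107 \left(49 - 9\right) - \frac{72}{5}\right) - \frac{2915640454342}{5693} = \left(107 \cdot 40 - \frac{72}{5}\right) - \frac{2915640454342}{5693} = \left(4280 - \frac{72}{5}\right) - \frac{2915640454342}{5693} = \frac{21328}{5} - \frac{2915640454342}{5693} = - \frac{14578080851406}{28465}$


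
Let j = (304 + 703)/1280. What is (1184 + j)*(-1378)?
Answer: -1044887103/640 ≈ -1.6326e+6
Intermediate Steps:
j = 1007/1280 (j = 1007*(1/1280) = 1007/1280 ≈ 0.78672)
(1184 + j)*(-1378) = (1184 + 1007/1280)*(-1378) = (1516527/1280)*(-1378) = -1044887103/640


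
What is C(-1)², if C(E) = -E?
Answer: 1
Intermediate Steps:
C(-1)² = (-1*(-1))² = 1² = 1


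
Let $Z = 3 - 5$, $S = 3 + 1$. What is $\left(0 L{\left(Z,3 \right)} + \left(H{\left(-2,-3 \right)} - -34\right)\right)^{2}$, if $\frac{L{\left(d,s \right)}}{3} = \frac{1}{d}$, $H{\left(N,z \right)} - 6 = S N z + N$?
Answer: $3844$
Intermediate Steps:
$S = 4$
$H{\left(N,z \right)} = 6 + N + 4 N z$ ($H{\left(N,z \right)} = 6 + \left(4 N z + N\right) = 6 + \left(N + 4 N z\right) = 6 + N + 4 N z$)
$Z = -2$
$L{\left(d,s \right)} = \frac{3}{d}$
$\left(0 L{\left(Z,3 \right)} + \left(H{\left(-2,-3 \right)} - -34\right)\right)^{2} = \left(0 \frac{3}{-2} + \left(\left(6 - 2 + 4 \left(-2\right) \left(-3\right)\right) - -34\right)\right)^{2} = \left(0 \cdot 3 \left(- \frac{1}{2}\right) + \left(\left(6 - 2 + 24\right) + 34\right)\right)^{2} = \left(0 \left(- \frac{3}{2}\right) + \left(28 + 34\right)\right)^{2} = \left(0 + 62\right)^{2} = 62^{2} = 3844$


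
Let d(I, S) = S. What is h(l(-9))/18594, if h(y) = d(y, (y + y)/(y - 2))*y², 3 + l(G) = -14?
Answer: 4913/176643 ≈ 0.027813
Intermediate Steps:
l(G) = -17 (l(G) = -3 - 14 = -17)
h(y) = 2*y³/(-2 + y) (h(y) = ((y + y)/(y - 2))*y² = ((2*y)/(-2 + y))*y² = (2*y/(-2 + y))*y² = 2*y³/(-2 + y))
h(l(-9))/18594 = (2*(-17)³/(-2 - 17))/18594 = (2*(-4913)/(-19))*(1/18594) = (2*(-4913)*(-1/19))*(1/18594) = (9826/19)*(1/18594) = 4913/176643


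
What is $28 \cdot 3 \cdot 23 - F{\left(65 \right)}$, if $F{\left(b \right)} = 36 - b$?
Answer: $1961$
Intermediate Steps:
$28 \cdot 3 \cdot 23 - F{\left(65 \right)} = 28 \cdot 3 \cdot 23 - \left(36 - 65\right) = 28 \cdot 69 - \left(36 - 65\right) = 1932 - -29 = 1932 + 29 = 1961$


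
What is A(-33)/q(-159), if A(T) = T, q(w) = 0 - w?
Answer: -11/53 ≈ -0.20755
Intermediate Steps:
q(w) = -w
A(-33)/q(-159) = -33/((-1*(-159))) = -33/159 = -33*1/159 = -11/53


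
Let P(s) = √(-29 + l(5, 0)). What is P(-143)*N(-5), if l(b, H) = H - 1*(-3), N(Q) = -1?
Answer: -I*√26 ≈ -5.099*I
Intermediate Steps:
l(b, H) = 3 + H (l(b, H) = H + 3 = 3 + H)
P(s) = I*√26 (P(s) = √(-29 + (3 + 0)) = √(-29 + 3) = √(-26) = I*√26)
P(-143)*N(-5) = (I*√26)*(-1) = -I*√26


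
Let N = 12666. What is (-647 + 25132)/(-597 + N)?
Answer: 24485/12069 ≈ 2.0288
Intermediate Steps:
(-647 + 25132)/(-597 + N) = (-647 + 25132)/(-597 + 12666) = 24485/12069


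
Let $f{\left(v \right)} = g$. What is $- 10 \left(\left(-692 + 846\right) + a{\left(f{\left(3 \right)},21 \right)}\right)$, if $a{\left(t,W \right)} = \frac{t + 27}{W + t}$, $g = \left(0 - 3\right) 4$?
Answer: $- \frac{4670}{3} \approx -1556.7$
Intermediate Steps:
$g = -12$ ($g = \left(-3\right) 4 = -12$)
$f{\left(v \right)} = -12$
$a{\left(t,W \right)} = \frac{27 + t}{W + t}$
$- 10 \left(\left(-692 + 846\right) + a{\left(f{\left(3 \right)},21 \right)}\right) = - 10 \left(\left(-692 + 846\right) + \frac{27 - 12}{21 - 12}\right) = - 10 \left(154 + \frac{1}{9} \cdot 15\right) = - 10 \left(154 + \frac{5}{3}\right) = \left(-10\right) \frac{467}{3} = - \frac{4670}{3}$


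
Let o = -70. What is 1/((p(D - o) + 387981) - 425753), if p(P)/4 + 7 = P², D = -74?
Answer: -1/37736 ≈ -2.6500e-5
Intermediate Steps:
p(P) = -28 + 4*P²
1/((p(D - o) + 387981) - 425753) = 1/(((-28 + 4*(-74 - 1*(-70))²) + 387981) - 425753) = 1/(((-28 + 4*(-74 + 70)²) + 387981) - 425753) = 1/(((-28 + 4*(-4)²) + 387981) - 425753) = 1/(((-28 + 4*16) + 387981) - 425753) = 1/(((-28 + 64) + 387981) - 425753) = 1/((36 + 387981) - 425753) = 1/(388017 - 425753) = 1/(-37736) = -1/37736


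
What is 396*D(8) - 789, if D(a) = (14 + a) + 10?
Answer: 11883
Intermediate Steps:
D(a) = 24 + a
396*D(8) - 789 = 396*(24 + 8) - 789 = 396*32 - 789 = 12672 - 789 = 11883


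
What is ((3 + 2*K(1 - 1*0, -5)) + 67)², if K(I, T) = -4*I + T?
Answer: 2704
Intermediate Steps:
K(I, T) = T - 4*I
((3 + 2*K(1 - 1*0, -5)) + 67)² = ((3 + 2*(-5 - 4*(1 - 1*0))) + 67)² = ((3 + 2*(-5 - 4*(1 + 0))) + 67)² = ((3 + 2*(-5 - 4*1)) + 67)² = ((3 + 2*(-5 - 4)) + 67)² = ((3 + 2*(-9)) + 67)² = ((3 - 18) + 67)² = (-15 + 67)² = 52² = 2704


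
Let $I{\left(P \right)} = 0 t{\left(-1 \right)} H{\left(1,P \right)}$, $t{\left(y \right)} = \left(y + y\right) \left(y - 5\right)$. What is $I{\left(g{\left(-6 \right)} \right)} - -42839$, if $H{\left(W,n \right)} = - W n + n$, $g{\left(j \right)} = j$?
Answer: $42839$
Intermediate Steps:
$t{\left(y \right)} = 2 y \left(-5 + y\right)$
$H{\left(W,n \right)} = n - W n$ ($H{\left(W,n \right)} = - W n + n = n - W n$)
$I{\left(P \right)} = 0$ ($I{\left(P \right)} = 0 \cdot 2 \left(-1\right) \left(-5 - 1\right) P \left(1 - 1\right) = 0 \cdot 2 \left(-1\right) \left(-6\right) P \left(1 - 1\right) = 0 \cdot 12 P 0 = 0 \cdot 0 = 0$)
$I{\left(g{\left(-6 \right)} \right)} - -42839 = 0 - -42839 = 0 + 42839 = 42839$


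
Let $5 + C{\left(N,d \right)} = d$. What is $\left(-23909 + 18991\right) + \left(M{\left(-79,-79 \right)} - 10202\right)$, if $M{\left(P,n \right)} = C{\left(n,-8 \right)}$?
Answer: $-15133$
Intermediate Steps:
$C{\left(N,d \right)} = -5 + d$
$M{\left(P,n \right)} = -13$ ($M{\left(P,n \right)} = -5 - 8 = -13$)
$\left(-23909 + 18991\right) + \left(M{\left(-79,-79 \right)} - 10202\right) = \left(-23909 + 18991\right) - 10215 = -4918 - 10215 = -15133$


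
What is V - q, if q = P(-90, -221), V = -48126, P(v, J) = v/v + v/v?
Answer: -48128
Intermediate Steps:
P(v, J) = 2 (P(v, J) = 1 + 1 = 2)
q = 2
V - q = -48126 - 1*2 = -48126 - 2 = -48128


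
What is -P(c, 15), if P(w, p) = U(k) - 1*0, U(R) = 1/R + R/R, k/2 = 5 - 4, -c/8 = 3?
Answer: -3/2 ≈ -1.5000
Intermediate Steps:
c = -24 (c = -8*3 = -24)
k = 2 (k = 2*(5 - 4) = 2*1 = 2)
U(R) = 1 + 1/R (U(R) = 1/R + 1 = 1 + 1/R)
P(w, p) = 3/2 (P(w, p) = (1 + 2)/2 - 1*0 = (½)*3 + 0 = 3/2 + 0 = 3/2)
-P(c, 15) = -1*3/2 = -3/2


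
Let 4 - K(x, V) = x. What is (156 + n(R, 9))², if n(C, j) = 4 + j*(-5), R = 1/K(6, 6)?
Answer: 13225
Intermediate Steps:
K(x, V) = 4 - x
R = -½ (R = 1/(4 - 1*6) = 1/(4 - 6) = 1/(-2) = -½ ≈ -0.50000)
n(C, j) = 4 - 5*j
(156 + n(R, 9))² = (156 + (4 - 5*9))² = (156 + (4 - 45))² = (156 - 41)² = 115² = 13225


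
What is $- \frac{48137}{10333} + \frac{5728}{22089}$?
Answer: $- \frac{1004110769}{228245637} \approx -4.3993$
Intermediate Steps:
$- \frac{48137}{10333} + \frac{5728}{22089} = - \frac{1004110769}{228245637}$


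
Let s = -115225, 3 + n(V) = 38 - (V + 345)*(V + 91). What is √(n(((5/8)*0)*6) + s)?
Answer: I*√146585 ≈ 382.86*I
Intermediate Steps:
n(V) = 35 - (91 + V)*(345 + V) (n(V) = -3 + (38 - (V + 345)*(V + 91)) = -3 + (38 - (345 + V)*(91 + V)) = -3 + (38 - (91 + V)*(345 + V)) = 35 - (91 + V)*(345 + V))
√(n(((5/8)*0)*6) + s) = √((-31360 - (((5/8)*0)*6)² - 436*(5/8)*0*6) - 115225) = √((-31360 - (0*6)² - 0*6) - 115225) = √((-31360 - 1*0² - 436*0) - 115225) = √((-31360 - 1*0 + 0) - 115225) = √((-31360 + 0 + 0) - 115225) = √(-31360 - 115225) = √(-146585) = I*√146585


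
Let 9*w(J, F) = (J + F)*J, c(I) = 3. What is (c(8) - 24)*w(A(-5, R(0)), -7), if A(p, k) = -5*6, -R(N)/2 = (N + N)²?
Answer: -2590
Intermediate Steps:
R(N) = -8*N² (R(N) = -2*(N + N)² = -2*4*N² = -8*N²)
A(p, k) = -30
w(J, F) = J*(F + J)/9 (w(J, F) = ((J + F)*J)/9 = ((F + J)*J)/9 = (J*(F + J))/9 = J*(F + J)/9)
(c(8) - 24)*w(A(-5, R(0)), -7) = (3 - 24)*((⅑)*(-30)*(-7 - 30)) = -7*(-30)*(-37)/3 = -21*370/3 = -2590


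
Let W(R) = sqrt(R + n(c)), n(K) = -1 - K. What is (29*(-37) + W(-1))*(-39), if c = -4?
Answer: 41847 - 39*sqrt(2) ≈ 41792.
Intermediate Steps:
W(R) = sqrt(3 + R) (W(R) = sqrt(R + (-1 - 1*(-4))) = sqrt(R + (-1 + 4)) = sqrt(R + 3) = sqrt(3 + R))
(29*(-37) + W(-1))*(-39) = (29*(-37) + sqrt(3 - 1))*(-39) = (-1073 + sqrt(2))*(-39) = 41847 - 39*sqrt(2)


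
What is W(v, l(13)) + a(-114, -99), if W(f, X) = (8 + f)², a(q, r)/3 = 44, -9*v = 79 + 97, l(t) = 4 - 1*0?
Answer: 21508/81 ≈ 265.53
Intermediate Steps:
l(t) = 4 (l(t) = 4 + 0 = 4)
v = -176/9 (v = -(79 + 97)/9 = -⅑*176 = -176/9 ≈ -19.556)
a(q, r) = 132 (a(q, r) = 3*44 = 132)
W(v, l(13)) + a(-114, -99) = (8 - 176/9)² + 132 = (-104/9)² + 132 = 10816/81 + 132 = 21508/81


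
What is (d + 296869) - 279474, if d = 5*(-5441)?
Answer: -9810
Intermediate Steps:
d = -27205
(d + 296869) - 279474 = (-27205 + 296869) - 279474 = 269664 - 279474 = -9810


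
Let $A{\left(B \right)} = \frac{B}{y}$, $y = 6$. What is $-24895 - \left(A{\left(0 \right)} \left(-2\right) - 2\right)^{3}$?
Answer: $-24887$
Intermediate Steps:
$A{\left(B \right)} = \frac{B}{6}$
$-24895 - \left(A{\left(0 \right)} \left(-2\right) - 2\right)^{3} = -24895 - \left(\frac{1}{6} \cdot 0 \left(-2\right) - 2\right)^{3} = -24895 - \left(0 \left(-2\right) - 2\right)^{3} = -24895 - \left(0 - 2\right)^{3} = -24895 - \left(-2\right)^{3} = -24895 - -8 = -24895 + 8 = -24887$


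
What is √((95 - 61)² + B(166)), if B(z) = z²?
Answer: 2*√7178 ≈ 169.45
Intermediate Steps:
√((95 - 61)² + B(166)) = √((95 - 61)² + 166²) = √(34² + 27556) = √(1156 + 27556) = √28712 = 2*√7178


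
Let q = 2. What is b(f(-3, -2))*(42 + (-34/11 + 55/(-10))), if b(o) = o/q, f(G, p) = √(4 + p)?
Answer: 735*√2/44 ≈ 23.624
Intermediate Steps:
b(o) = o/2
b(f(-3, -2))*(42 + (-34/11 + 55/(-10))) = (√(4 - 2)/2)*(42 + (-34/11 + 55/(-10))) = (√2/2)*(42 + (-34*1/11 + 55*(-⅒))) = (√2/2)*(42 + (-34/11 - 11/2)) = (√2/2)*(42 - 189/22) = (√2/2)*(735/22) = 735*√2/44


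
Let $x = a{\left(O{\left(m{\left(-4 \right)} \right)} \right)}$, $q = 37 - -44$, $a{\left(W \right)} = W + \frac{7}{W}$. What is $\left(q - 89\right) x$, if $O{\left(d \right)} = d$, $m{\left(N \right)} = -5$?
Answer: $\frac{256}{5} \approx 51.2$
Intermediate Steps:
$q = 81$ ($q = 37 + 44 = 81$)
$x = - \frac{32}{5}$ ($x = -5 + \frac{7}{-5} = -5 + 7 \left(- \frac{1}{5}\right) = -5 - \frac{7}{5} = - \frac{32}{5} \approx -6.4$)
$\left(q - 89\right) x = \left(81 - 89\right) \left(- \frac{32}{5}\right) = \left(-8\right) \left(- \frac{32}{5}\right) = \frac{256}{5}$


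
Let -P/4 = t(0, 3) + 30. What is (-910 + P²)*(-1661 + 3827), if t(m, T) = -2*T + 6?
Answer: 29219340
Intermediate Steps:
t(m, T) = 6 - 2*T
P = -120 (P = -4*((6 - 2*3) + 30) = -4*((6 - 6) + 30) = -4*(0 + 30) = -4*30 = -120)
(-910 + P²)*(-1661 + 3827) = (-910 + (-120)²)*(-1661 + 3827) = (-910 + 14400)*2166 = 13490*2166 = 29219340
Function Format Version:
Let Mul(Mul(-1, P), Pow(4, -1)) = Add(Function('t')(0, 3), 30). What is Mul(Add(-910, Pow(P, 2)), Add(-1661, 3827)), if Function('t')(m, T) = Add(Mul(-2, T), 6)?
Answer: 29219340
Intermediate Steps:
Function('t')(m, T) = Add(6, Mul(-2, T))
P = -120 (P = Mul(-4, Add(Add(6, Mul(-2, 3)), 30)) = Mul(-4, Add(Add(6, -6), 30)) = Mul(-4, Add(0, 30)) = Mul(-4, 30) = -120)
Mul(Add(-910, Pow(P, 2)), Add(-1661, 3827)) = Mul(Add(-910, Pow(-120, 2)), Add(-1661, 3827)) = Mul(Add(-910, 14400), 2166) = Mul(13490, 2166) = 29219340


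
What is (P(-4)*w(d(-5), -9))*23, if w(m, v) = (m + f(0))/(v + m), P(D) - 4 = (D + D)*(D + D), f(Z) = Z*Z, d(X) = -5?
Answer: 3910/7 ≈ 558.57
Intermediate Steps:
f(Z) = Z**2
P(D) = 4 + 4*D**2 (P(D) = 4 + (D + D)*(D + D) = 4 + (2*D)*(2*D) = 4 + 4*D**2)
w(m, v) = m/(m + v) (w(m, v) = (m + 0**2)/(v + m) = (m + 0)/(m + v) = m/(m + v))
(P(-4)*w(d(-5), -9))*23 = ((4 + 4*(-4)**2)*(-5/(-5 - 9)))*23 = ((4 + 4*16)*(-5/(-14)))*23 = ((4 + 64)*(-5*(-1/14)))*23 = (68*(5/14))*23 = (170/7)*23 = 3910/7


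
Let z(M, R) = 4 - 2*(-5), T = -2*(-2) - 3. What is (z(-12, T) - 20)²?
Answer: 36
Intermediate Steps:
T = 1 (T = 4 - 3 = 1)
z(M, R) = 14 (z(M, R) = 4 + 10 = 14)
(z(-12, T) - 20)² = (14 - 20)² = (-6)² = 36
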